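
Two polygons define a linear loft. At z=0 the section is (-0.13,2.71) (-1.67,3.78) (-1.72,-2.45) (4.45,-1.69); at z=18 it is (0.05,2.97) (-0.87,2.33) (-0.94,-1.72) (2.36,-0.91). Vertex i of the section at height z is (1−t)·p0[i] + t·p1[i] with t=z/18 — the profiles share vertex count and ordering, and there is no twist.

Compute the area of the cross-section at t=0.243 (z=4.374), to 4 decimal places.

Cross-section at t=0.243: each vertex is (1-t)·p0[i] + t·p1[i].
  v1: (1-0.243)·(-0.13,2.71) + 0.243·(0.05,2.97) = (-0.0863,2.7732)
  v2: (1-0.243)·(-1.67,3.78) + 0.243·(-0.87,2.33) = (-1.4756,3.4276)
  v3: (1-0.243)·(-1.72,-2.45) + 0.243·(-0.94,-1.72) = (-1.5305,-2.2726)
  v4: (1-0.243)·(4.45,-1.69) + 0.243·(2.36,-0.91) = (3.9421,-1.5005)
Shoelace sum Σ(x_i·y_{i+1} − x_{i+1}·y_i):
  i=1: -0.0863·3.4276 − -1.4756·2.7732 = +3.7964 (running +3.7964)
  i=2: -1.4756·-2.2726 − -1.5305·3.4276 = +8.5993 (running +12.3958)
  i=3: -1.5305·-1.5005 − 3.9421·-2.2726 = +11.2553 (running +23.6511)
  i=4: 3.9421·2.7732 − -0.0863·-1.5005 = +10.8028 (running +34.4539)
Area = |Σ|/2 = |34.4539|/2 = 17.2270

Area at t=0.243: 17.2270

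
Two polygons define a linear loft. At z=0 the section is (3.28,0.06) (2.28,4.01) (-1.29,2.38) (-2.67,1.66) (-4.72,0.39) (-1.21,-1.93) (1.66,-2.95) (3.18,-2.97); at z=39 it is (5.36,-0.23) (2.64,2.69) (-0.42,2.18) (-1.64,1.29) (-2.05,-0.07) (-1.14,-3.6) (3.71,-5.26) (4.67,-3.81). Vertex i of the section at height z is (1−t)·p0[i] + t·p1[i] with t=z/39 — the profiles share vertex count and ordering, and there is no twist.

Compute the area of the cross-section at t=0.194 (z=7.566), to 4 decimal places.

Cross-section at t=0.194: each vertex is (1-t)·p0[i] + t·p1[i].
  v1: (1-0.194)·(3.28,0.06) + 0.194·(5.36,-0.23) = (3.6835,0.0037)
  v2: (1-0.194)·(2.28,4.01) + 0.194·(2.64,2.69) = (2.3498,3.7539)
  v3: (1-0.194)·(-1.29,2.38) + 0.194·(-0.42,2.18) = (-1.1212,2.3412)
  v4: (1-0.194)·(-2.67,1.66) + 0.194·(-1.64,1.29) = (-2.4702,1.5882)
  v5: (1-0.194)·(-4.72,0.39) + 0.194·(-2.05,-0.07) = (-4.2020,0.3008)
  v6: (1-0.194)·(-1.21,-1.93) + 0.194·(-1.14,-3.6) = (-1.1964,-2.2540)
  v7: (1-0.194)·(1.66,-2.95) + 0.194·(3.71,-5.26) = (2.0577,-3.3981)
  v8: (1-0.194)·(3.18,-2.97) + 0.194·(4.67,-3.81) = (3.4691,-3.1330)
Shoelace sum Σ(x_i·y_{i+1} − x_{i+1}·y_i):
  i=1: 3.6835·3.7539 − 2.3498·0.0037 = +13.8189 (running +13.8189)
  i=2: 2.3498·2.3412 − -1.1212·3.7539 = +9.7104 (running +23.5293)
  i=3: -1.1212·1.5882 − -2.4702·2.3412 = +4.0024 (running +27.5317)
  i=4: -2.4702·0.3008 − -4.2020·1.5882 = +5.9308 (running +33.4625)
  i=5: -4.2020·-2.2540 − -1.1964·0.3008 = +9.8311 (running +43.2936)
  i=6: -1.1964·-3.3981 − 2.0577·-2.2540 = +8.7036 (running +51.9972)
  i=7: 2.0577·-3.1330 − 3.4691·-3.3981 = +5.3417 (running +57.3389)
  i=8: 3.4691·0.0037 − 3.6835·-3.1330 = +11.5533 (running +68.8922)
Area = |Σ|/2 = |68.8922|/2 = 34.4461

Area at t=0.194: 34.4461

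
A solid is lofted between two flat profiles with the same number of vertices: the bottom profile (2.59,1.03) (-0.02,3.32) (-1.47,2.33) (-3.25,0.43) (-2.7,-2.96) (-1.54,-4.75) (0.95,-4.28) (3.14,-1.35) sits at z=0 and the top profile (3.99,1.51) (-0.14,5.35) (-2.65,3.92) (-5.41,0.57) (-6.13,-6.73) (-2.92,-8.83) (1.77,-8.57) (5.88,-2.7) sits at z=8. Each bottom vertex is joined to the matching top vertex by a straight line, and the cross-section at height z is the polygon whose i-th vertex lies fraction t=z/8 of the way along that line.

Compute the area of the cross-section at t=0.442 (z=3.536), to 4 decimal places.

Cross-section at t=0.442: each vertex is (1-t)·p0[i] + t·p1[i].
  v1: (1-0.442)·(2.59,1.03) + 0.442·(3.99,1.51) = (3.2088,1.2422)
  v2: (1-0.442)·(-0.02,3.32) + 0.442·(-0.14,5.35) = (-0.0730,4.2173)
  v3: (1-0.442)·(-1.47,2.33) + 0.442·(-2.65,3.92) = (-1.9916,3.0328)
  v4: (1-0.442)·(-3.25,0.43) + 0.442·(-5.41,0.57) = (-4.2047,0.4919)
  v5: (1-0.442)·(-2.7,-2.96) + 0.442·(-6.13,-6.73) = (-4.2161,-4.6263)
  v6: (1-0.442)·(-1.54,-4.75) + 0.442·(-2.92,-8.83) = (-2.1500,-6.5534)
  v7: (1-0.442)·(0.95,-4.28) + 0.442·(1.77,-8.57) = (1.3124,-6.1762)
  v8: (1-0.442)·(3.14,-1.35) + 0.442·(5.88,-2.7) = (4.3511,-1.9467)
Shoelace sum Σ(x_i·y_{i+1} − x_{i+1}·y_i):
  i=1: 3.2088·4.2173 − -0.0730·1.2422 = +13.6231 (running +13.6231)
  i=2: -0.0730·3.0328 − -1.9916·4.2173 = +8.1774 (running +21.8005)
  i=3: -1.9916·0.4919 − -4.2047·3.0328 = +11.7724 (running +33.5729)
  i=4: -4.2047·-4.6263 − -4.2161·0.4919 = +21.5263 (running +55.0991)
  i=5: -4.2161·-6.5534 − -2.1500·-4.6263 = +17.6829 (running +72.7820)
  i=6: -2.1500·-6.1762 − 1.3124·-6.5534 = +21.8794 (running +94.6615)
  i=7: 1.3124·-1.9467 − 4.3511·-6.1762 = +24.3181 (running +118.9796)
  i=8: 4.3511·1.2422 − 3.2088·-1.9467 = +11.6513 (running +130.6309)
Area = |Σ|/2 = |130.6309|/2 = 65.3155

Area at t=0.442: 65.3155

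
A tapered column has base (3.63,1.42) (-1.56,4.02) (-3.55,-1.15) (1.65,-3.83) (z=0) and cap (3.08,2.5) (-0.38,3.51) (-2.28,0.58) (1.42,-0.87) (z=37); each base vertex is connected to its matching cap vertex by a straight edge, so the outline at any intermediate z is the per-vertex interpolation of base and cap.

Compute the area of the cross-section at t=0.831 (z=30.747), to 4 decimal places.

Area at t=0.831: 16.1425

Cross-section at t=0.831: each vertex is (1-t)·p0[i] + t·p1[i].
  v1: (1-0.831)·(3.63,1.42) + 0.831·(3.08,2.5) = (3.1729,2.3175)
  v2: (1-0.831)·(-1.56,4.02) + 0.831·(-0.38,3.51) = (-0.5794,3.5962)
  v3: (1-0.831)·(-3.55,-1.15) + 0.831·(-2.28,0.58) = (-2.4946,0.2876)
  v4: (1-0.831)·(1.65,-3.83) + 0.831·(1.42,-0.87) = (1.4589,-1.3702)
Shoelace sum Σ(x_i·y_{i+1} − x_{i+1}·y_i):
  i=1: 3.1729·3.5962 − -0.5794·2.3175 = +12.7533 (running +12.7533)
  i=2: -0.5794·0.2876 − -2.4946·3.5962 = +8.8045 (running +21.5578)
  i=3: -2.4946·-1.3702 − 1.4589·0.2876 = +2.9986 (running +24.5565)
  i=4: 1.4589·2.3175 − 3.1729·-1.3702 = +7.7286 (running +32.2851)
Area = |Σ|/2 = |32.2851|/2 = 16.1425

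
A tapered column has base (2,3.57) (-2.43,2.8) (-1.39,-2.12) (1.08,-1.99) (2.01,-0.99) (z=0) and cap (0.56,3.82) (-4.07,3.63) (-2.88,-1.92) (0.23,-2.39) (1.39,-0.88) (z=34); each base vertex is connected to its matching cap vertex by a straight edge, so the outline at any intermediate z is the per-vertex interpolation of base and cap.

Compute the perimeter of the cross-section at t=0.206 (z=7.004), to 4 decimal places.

Perimeter at t=0.206: 18.3498

Cross-section at t=0.206: each vertex is (1-t)·p0[i] + t·p1[i].
  v1: (1-0.206)·(2,3.57) + 0.206·(0.56,3.82) = (1.7034,3.6215)
  v2: (1-0.206)·(-2.43,2.8) + 0.206·(-4.07,3.63) = (-2.7678,2.9710)
  v3: (1-0.206)·(-1.39,-2.12) + 0.206·(-2.88,-1.92) = (-1.6969,-2.0788)
  v4: (1-0.206)·(1.08,-1.99) + 0.206·(0.23,-2.39) = (0.9049,-2.0724)
  v5: (1-0.206)·(2.01,-0.99) + 0.206·(1.39,-0.88) = (1.8823,-0.9673)
Perimeter = Σ |v_{i+1} − v_i|:
  edge 1→2: √(-4.4712² + -0.6505²) = 4.5183 (running 4.5183)
  edge 2→3: √(1.0709² + -5.0498²) = 5.1621 (running 9.6804)
  edge 3→4: √(2.6018² + 0.0064²) = 2.6018 (running 12.2822)
  edge 4→5: √(0.9774² + 1.1051²) = 1.4753 (running 13.7575)
  edge 5→1: √(-0.1789² + 4.5888²) = 4.5923 (running 18.3498)
Perimeter = 18.3498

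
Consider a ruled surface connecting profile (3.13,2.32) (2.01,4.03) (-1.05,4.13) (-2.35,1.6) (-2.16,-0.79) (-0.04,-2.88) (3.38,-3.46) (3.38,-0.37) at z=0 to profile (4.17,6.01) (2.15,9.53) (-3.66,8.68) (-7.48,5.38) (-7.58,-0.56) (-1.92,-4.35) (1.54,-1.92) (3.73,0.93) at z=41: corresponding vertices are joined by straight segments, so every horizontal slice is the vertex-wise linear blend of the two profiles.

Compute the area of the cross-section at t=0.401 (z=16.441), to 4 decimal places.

Area at t=0.401: 62.5401

Cross-section at t=0.401: each vertex is (1-t)·p0[i] + t·p1[i].
  v1: (1-0.401)·(3.13,2.32) + 0.401·(4.17,6.01) = (3.5470,3.7997)
  v2: (1-0.401)·(2.01,4.03) + 0.401·(2.15,9.53) = (2.0661,6.2355)
  v3: (1-0.401)·(-1.05,4.13) + 0.401·(-3.66,8.68) = (-2.0966,5.9545)
  v4: (1-0.401)·(-2.35,1.6) + 0.401·(-7.48,5.38) = (-4.4071,3.1158)
  v5: (1-0.401)·(-2.16,-0.79) + 0.401·(-7.58,-0.56) = (-4.3334,-0.6978)
  v6: (1-0.401)·(-0.04,-2.88) + 0.401·(-1.92,-4.35) = (-0.7939,-3.4695)
  v7: (1-0.401)·(3.38,-3.46) + 0.401·(1.54,-1.92) = (2.6422,-2.8425)
  v8: (1-0.401)·(3.38,-0.37) + 0.401·(3.73,0.93) = (3.5203,0.1513)
Shoelace sum Σ(x_i·y_{i+1} − x_{i+1}·y_i):
  i=1: 3.5470·6.2355 − 2.0661·3.7997 = +14.2669 (running +14.2669)
  i=2: 2.0661·5.9545 − -2.0966·6.2355 = +25.3763 (running +39.6432)
  i=3: -2.0966·3.1158 − -4.4071·5.9545 = +19.7099 (running +59.3531)
  i=4: -4.4071·-0.6978 − -4.3334·3.1158 = +16.5771 (running +75.9303)
  i=5: -4.3334·-3.4695 − -0.7939·-0.6978 = +14.4807 (running +90.4110)
  i=6: -0.7939·-2.8425 − 2.6422·-3.4695 = +11.4235 (running +101.8345)
  i=7: 2.6422·0.1513 − 3.5203·-2.8425 = +10.4062 (running +112.2407)
  i=8: 3.5203·3.7997 − 3.5470·0.1513 = +12.8396 (running +125.0802)
Area = |Σ|/2 = |125.0802|/2 = 62.5401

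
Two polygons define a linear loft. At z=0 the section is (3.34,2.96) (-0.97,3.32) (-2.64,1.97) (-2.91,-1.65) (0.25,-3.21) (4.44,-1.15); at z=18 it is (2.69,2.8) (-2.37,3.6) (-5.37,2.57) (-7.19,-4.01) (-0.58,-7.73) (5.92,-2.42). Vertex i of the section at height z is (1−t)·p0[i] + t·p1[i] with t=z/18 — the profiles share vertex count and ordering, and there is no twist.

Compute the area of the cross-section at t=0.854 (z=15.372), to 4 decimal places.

Cross-section at t=0.854: each vertex is (1-t)·p0[i] + t·p1[i].
  v1: (1-0.854)·(3.34,2.96) + 0.854·(2.69,2.8) = (2.7849,2.8234)
  v2: (1-0.854)·(-0.97,3.32) + 0.854·(-2.37,3.6) = (-2.1656,3.5591)
  v3: (1-0.854)·(-2.64,1.97) + 0.854·(-5.37,2.57) = (-4.9714,2.4824)
  v4: (1-0.854)·(-2.91,-1.65) + 0.854·(-7.19,-4.01) = (-6.5651,-3.6654)
  v5: (1-0.854)·(0.25,-3.21) + 0.854·(-0.58,-7.73) = (-0.4588,-7.0701)
  v6: (1-0.854)·(4.44,-1.15) + 0.854·(5.92,-2.42) = (5.7039,-2.2346)
Shoelace sum Σ(x_i·y_{i+1} − x_{i+1}·y_i):
  i=1: 2.7849·3.5591 − -2.1656·2.8234 = +16.0261 (running +16.0261)
  i=2: -2.1656·2.4824 − -4.9714·3.5591 = +12.3180 (running +28.3441)
  i=3: -4.9714·-3.6654 − -6.5651·2.4824 = +34.5197 (running +62.8638)
  i=4: -6.5651·-7.0701 − -0.4588·-3.6654 = +44.7341 (running +107.5979)
  i=5: -0.4588·-2.2346 − 5.7039·-7.0701 = +41.3524 (running +148.9503)
  i=6: 5.7039·2.8234 − 2.7849·-2.2346 = +22.3273 (running +171.2776)
Area = |Σ|/2 = |171.2776|/2 = 85.6388

Area at t=0.854: 85.6388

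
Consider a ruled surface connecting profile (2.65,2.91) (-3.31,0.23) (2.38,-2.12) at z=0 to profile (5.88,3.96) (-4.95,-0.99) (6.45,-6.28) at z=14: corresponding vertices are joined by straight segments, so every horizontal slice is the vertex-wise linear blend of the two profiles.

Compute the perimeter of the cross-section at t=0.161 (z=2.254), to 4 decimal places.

Perimeter at t=0.161: 20.4573

Cross-section at t=0.161: each vertex is (1-t)·p0[i] + t·p1[i].
  v1: (1-0.161)·(2.65,2.91) + 0.161·(5.88,3.96) = (3.1700,3.0791)
  v2: (1-0.161)·(-3.31,0.23) + 0.161·(-4.95,-0.99) = (-3.5740,0.0336)
  v3: (1-0.161)·(2.38,-2.12) + 0.161·(6.45,-6.28) = (3.0353,-2.7898)
Perimeter = Σ |v_{i+1} − v_i|:
  edge 1→2: √(-6.7441² + -3.0455²) = 7.3998 (running 7.3998)
  edge 2→3: √(6.6093² + -2.8233²) = 7.1871 (running 14.5869)
  edge 3→1: √(0.1348² + 5.8688²) = 5.8704 (running 20.4573)
Perimeter = 20.4573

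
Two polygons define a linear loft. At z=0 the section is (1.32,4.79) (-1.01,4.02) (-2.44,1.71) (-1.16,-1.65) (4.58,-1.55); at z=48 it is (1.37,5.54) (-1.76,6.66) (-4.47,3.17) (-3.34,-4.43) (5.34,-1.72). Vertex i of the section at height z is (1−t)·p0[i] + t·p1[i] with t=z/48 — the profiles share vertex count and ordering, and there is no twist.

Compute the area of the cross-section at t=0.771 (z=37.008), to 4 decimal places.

Area at t=0.771: 57.0691

Cross-section at t=0.771: each vertex is (1-t)·p0[i] + t·p1[i].
  v1: (1-0.771)·(1.32,4.79) + 0.771·(1.37,5.54) = (1.3586,5.3682)
  v2: (1-0.771)·(-1.01,4.02) + 0.771·(-1.76,6.66) = (-1.5882,6.0554)
  v3: (1-0.771)·(-2.44,1.71) + 0.771·(-4.47,3.17) = (-4.0051,2.8357)
  v4: (1-0.771)·(-1.16,-1.65) + 0.771·(-3.34,-4.43) = (-2.8408,-3.7934)
  v5: (1-0.771)·(4.58,-1.55) + 0.771·(5.34,-1.72) = (5.1660,-1.6811)
Shoelace sum Σ(x_i·y_{i+1} − x_{i+1}·y_i):
  i=1: 1.3586·6.0554 − -1.5882·5.3682 = +16.7527 (running +16.7527)
  i=2: -1.5882·2.8357 − -4.0051·6.0554 = +19.7491 (running +36.5018)
  i=3: -4.0051·-3.7934 − -2.8408·2.8357 = +23.2485 (running +59.7503)
  i=4: -2.8408·-1.6811 − 5.1660·-3.7934 = +24.3720 (running +84.1223)
  i=5: 5.1660·5.3682 − 1.3586·-1.6811 = +30.0160 (running +114.1383)
Area = |Σ|/2 = |114.1383|/2 = 57.0691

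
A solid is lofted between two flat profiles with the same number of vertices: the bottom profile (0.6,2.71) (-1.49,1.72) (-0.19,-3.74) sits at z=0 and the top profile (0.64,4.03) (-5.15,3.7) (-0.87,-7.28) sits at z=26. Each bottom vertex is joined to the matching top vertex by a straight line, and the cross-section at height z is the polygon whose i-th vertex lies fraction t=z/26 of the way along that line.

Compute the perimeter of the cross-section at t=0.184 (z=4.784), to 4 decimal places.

Cross-section at t=0.184: each vertex is (1-t)·p0[i] + t·p1[i].
  v1: (1-0.184)·(0.6,2.71) + 0.184·(0.64,4.03) = (0.6074,2.9529)
  v2: (1-0.184)·(-1.49,1.72) + 0.184·(-5.15,3.7) = (-2.1634,2.0843)
  v3: (1-0.184)·(-0.19,-3.74) + 0.184·(-0.87,-7.28) = (-0.3151,-4.3914)
Perimeter = Σ |v_{i+1} − v_i|:
  edge 1→2: √(-2.7708² + -0.8686²) = 2.9037 (running 2.9037)
  edge 2→3: √(1.8483² + -6.4757²) = 6.7343 (running 9.6380)
  edge 3→1: √(0.9225² + 7.3442²) = 7.4019 (running 17.0400)
Perimeter = 17.0400

Perimeter at t=0.184: 17.0400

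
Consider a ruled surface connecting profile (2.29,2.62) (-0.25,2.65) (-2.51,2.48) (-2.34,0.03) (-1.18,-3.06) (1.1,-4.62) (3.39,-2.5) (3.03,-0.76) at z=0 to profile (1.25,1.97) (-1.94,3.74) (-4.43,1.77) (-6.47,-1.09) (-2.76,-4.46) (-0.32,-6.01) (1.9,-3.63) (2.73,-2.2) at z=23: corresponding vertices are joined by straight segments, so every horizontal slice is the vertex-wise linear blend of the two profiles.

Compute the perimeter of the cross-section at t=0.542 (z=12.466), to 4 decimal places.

Cross-section at t=0.542: each vertex is (1-t)·p0[i] + t·p1[i].
  v1: (1-0.542)·(2.29,2.62) + 0.542·(1.25,1.97) = (1.7263,2.2677)
  v2: (1-0.542)·(-0.25,2.65) + 0.542·(-1.94,3.74) = (-1.1660,3.2408)
  v3: (1-0.542)·(-2.51,2.48) + 0.542·(-4.43,1.77) = (-3.5506,2.0952)
  v4: (1-0.542)·(-2.34,0.03) + 0.542·(-6.47,-1.09) = (-4.5785,-0.5770)
  v5: (1-0.542)·(-1.18,-3.06) + 0.542·(-2.76,-4.46) = (-2.0364,-3.8188)
  v6: (1-0.542)·(1.1,-4.62) + 0.542·(-0.32,-6.01) = (0.3304,-5.3734)
  v7: (1-0.542)·(3.39,-2.5) + 0.542·(1.9,-3.63) = (2.5824,-3.1125)
  v8: (1-0.542)·(3.03,-0.76) + 0.542·(2.73,-2.2) = (2.8674,-1.5405)
Perimeter = Σ |v_{i+1} − v_i|:
  edge 1→2: √(-2.8923² + 0.9731²) = 3.0516 (running 3.0516)
  edge 2→3: √(-2.3847² + -1.1456²) = 2.6456 (running 5.6972)
  edge 3→4: √(-1.0278² + -2.6722²) = 2.8631 (running 8.5602)
  edge 4→5: √(2.5421² + -3.2418²) = 4.1196 (running 12.6799)
  edge 5→6: √(2.3667² + -1.5546²) = 2.8316 (running 15.5115)
  edge 6→7: √(2.2521² + 2.2609²) = 3.1912 (running 18.7026)
  edge 7→8: √(0.2850² + 1.5720²) = 1.5976 (running 20.3002)
  edge 8→1: √(-1.1411² + 3.8082²) = 3.9755 (running 24.2757)
Perimeter = 24.2757

Perimeter at t=0.542: 24.2757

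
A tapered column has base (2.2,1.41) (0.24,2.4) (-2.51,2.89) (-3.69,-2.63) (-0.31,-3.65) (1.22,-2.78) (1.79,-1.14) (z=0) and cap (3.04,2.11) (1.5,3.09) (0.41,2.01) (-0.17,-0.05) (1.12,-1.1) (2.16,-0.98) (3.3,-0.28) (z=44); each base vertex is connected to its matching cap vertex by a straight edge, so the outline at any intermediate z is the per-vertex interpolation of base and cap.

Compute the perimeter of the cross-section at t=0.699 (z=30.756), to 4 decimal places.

Perimeter at t=0.699: 14.0686

Cross-section at t=0.699: each vertex is (1-t)·p0[i] + t·p1[i].
  v1: (1-0.699)·(2.2,1.41) + 0.699·(3.04,2.11) = (2.7872,1.8993)
  v2: (1-0.699)·(0.24,2.4) + 0.699·(1.5,3.09) = (1.1207,2.8823)
  v3: (1-0.699)·(-2.51,2.89) + 0.699·(0.41,2.01) = (-0.4689,2.2749)
  v4: (1-0.699)·(-3.69,-2.63) + 0.699·(-0.17,-0.05) = (-1.2295,-0.8266)
  v5: (1-0.699)·(-0.31,-3.65) + 0.699·(1.12,-1.1) = (0.6896,-1.8676)
  v6: (1-0.699)·(1.22,-2.78) + 0.699·(2.16,-0.98) = (1.8771,-1.5218)
  v7: (1-0.699)·(1.79,-1.14) + 0.699·(3.3,-0.28) = (2.8455,-0.5389)
Perimeter = Σ |v_{i+1} − v_i|:
  edge 1→2: √(-1.6664² + 0.9830²) = 1.9348 (running 1.9348)
  edge 2→3: √(-1.5897² + -0.6074²) = 1.7018 (running 3.6365)
  edge 3→4: √(-0.7606² + -3.1015²) = 3.1934 (running 6.8299)
  edge 4→5: √(1.9191² + -1.0410²) = 2.1832 (running 9.0131)
  edge 5→6: √(1.1875² + 0.3458²) = 1.2368 (running 10.2499)
  edge 6→7: √(0.9684² + 0.9829²) = 1.3799 (running 11.6298)
  edge 7→1: √(-0.0583² + 2.4382²) = 2.4389 (running 14.0686)
Perimeter = 14.0686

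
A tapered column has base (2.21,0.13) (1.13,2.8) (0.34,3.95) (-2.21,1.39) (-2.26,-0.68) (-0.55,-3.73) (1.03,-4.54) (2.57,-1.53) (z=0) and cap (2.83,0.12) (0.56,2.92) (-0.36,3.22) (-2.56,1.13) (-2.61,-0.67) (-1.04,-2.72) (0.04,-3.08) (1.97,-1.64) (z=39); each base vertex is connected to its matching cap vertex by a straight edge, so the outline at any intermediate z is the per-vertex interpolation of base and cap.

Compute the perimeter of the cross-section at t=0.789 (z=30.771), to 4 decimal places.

Cross-section at t=0.789: each vertex is (1-t)·p0[i] + t·p1[i].
  v1: (1-0.789)·(2.21,0.13) + 0.789·(2.83,0.12) = (2.6992,0.1221)
  v2: (1-0.789)·(1.13,2.8) + 0.789·(0.56,2.92) = (0.6803,2.8947)
  v3: (1-0.789)·(0.34,3.95) + 0.789·(-0.36,3.22) = (-0.2123,3.3740)
  v4: (1-0.789)·(-2.21,1.39) + 0.789·(-2.56,1.13) = (-2.4862,1.1849)
  v5: (1-0.789)·(-2.26,-0.68) + 0.789·(-2.61,-0.67) = (-2.5361,-0.6721)
  v6: (1-0.789)·(-0.55,-3.73) + 0.789·(-1.04,-2.72) = (-0.9366,-2.9331)
  v7: (1-0.789)·(1.03,-4.54) + 0.789·(0.04,-3.08) = (0.2489,-3.3881)
  v8: (1-0.789)·(2.57,-1.53) + 0.789·(1.97,-1.64) = (2.0966,-1.6168)
Perimeter = Σ |v_{i+1} − v_i|:
  edge 1→2: √(-2.0189² + 2.7726²) = 3.4297 (running 3.4297)
  edge 2→3: √(-0.8926² + 0.4794²) = 1.0131 (running 4.4429)
  edge 3→4: √(-2.2739² + -2.1892²) = 3.1564 (running 7.5993)
  edge 4→5: √(-0.0500² + -1.8570²) = 1.8576 (running 9.4569)
  edge 5→6: √(1.5995² + -2.2610²) = 2.7696 (running 12.2265)
  edge 6→7: √(1.1855² + -0.4549²) = 1.2698 (running 13.4963)
  edge 7→8: √(1.8477² + 1.7713²) = 2.5596 (running 16.0559)
  edge 8→1: √(0.6026² + 1.7389²) = 1.8403 (running 17.8962)
Perimeter = 17.8962

Perimeter at t=0.789: 17.8962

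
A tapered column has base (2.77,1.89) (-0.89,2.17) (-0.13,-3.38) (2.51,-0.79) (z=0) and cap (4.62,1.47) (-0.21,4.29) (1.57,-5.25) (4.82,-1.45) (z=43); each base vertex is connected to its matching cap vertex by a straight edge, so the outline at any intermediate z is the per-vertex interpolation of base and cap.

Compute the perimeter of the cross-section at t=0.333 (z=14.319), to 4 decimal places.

Perimeter at t=0.333: 18.0593

Cross-section at t=0.333: each vertex is (1-t)·p0[i] + t·p1[i].
  v1: (1-0.333)·(2.77,1.89) + 0.333·(4.62,1.47) = (3.3861,1.7501)
  v2: (1-0.333)·(-0.89,2.17) + 0.333·(-0.21,4.29) = (-0.6636,2.8760)
  v3: (1-0.333)·(-0.13,-3.38) + 0.333·(1.57,-5.25) = (0.4361,-4.0027)
  v4: (1-0.333)·(2.51,-0.79) + 0.333·(4.82,-1.45) = (3.2792,-1.0098)
Perimeter = Σ |v_{i+1} − v_i|:
  edge 1→2: √(-4.0496² + 1.1258²) = 4.2032 (running 4.2032)
  edge 2→3: √(1.0997² + -6.8787²) = 6.9660 (running 11.1692)
  edge 3→4: √(2.8431² + 2.9929²) = 4.1281 (running 15.2973)
  edge 4→1: √(0.1068² + 2.7599²) = 2.7620 (running 18.0593)
Perimeter = 18.0593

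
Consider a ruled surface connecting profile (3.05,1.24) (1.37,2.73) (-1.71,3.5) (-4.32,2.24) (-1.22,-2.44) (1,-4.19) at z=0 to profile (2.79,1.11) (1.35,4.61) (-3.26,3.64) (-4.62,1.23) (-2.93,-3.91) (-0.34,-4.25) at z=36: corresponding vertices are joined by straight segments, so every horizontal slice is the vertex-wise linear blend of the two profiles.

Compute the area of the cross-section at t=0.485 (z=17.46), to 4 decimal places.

Area at t=0.485: 37.3273

Cross-section at t=0.485: each vertex is (1-t)·p0[i] + t·p1[i].
  v1: (1-0.485)·(3.05,1.24) + 0.485·(2.79,1.11) = (2.9239,1.1770)
  v2: (1-0.485)·(1.37,2.73) + 0.485·(1.35,4.61) = (1.3603,3.6418)
  v3: (1-0.485)·(-1.71,3.5) + 0.485·(-3.26,3.64) = (-2.4617,3.5679)
  v4: (1-0.485)·(-4.32,2.24) + 0.485·(-4.62,1.23) = (-4.4655,1.7502)
  v5: (1-0.485)·(-1.22,-2.44) + 0.485·(-2.93,-3.91) = (-2.0494,-3.1529)
  v6: (1-0.485)·(1,-4.19) + 0.485·(-0.34,-4.25) = (0.3501,-4.2191)
Shoelace sum Σ(x_i·y_{i+1} − x_{i+1}·y_i):
  i=1: 2.9239·3.6418 − 1.3603·1.1770 = +9.0473 (running +9.0473)
  i=2: 1.3603·3.5679 − -2.4617·3.6418 = +13.8186 (running +22.8659)
  i=3: -2.4617·1.7502 − -4.4655·3.5679 = +11.6240 (running +34.4899)
  i=4: -4.4655·-3.1529 − -2.0494·1.7502 = +17.6662 (running +52.1561)
  i=5: -2.0494·-4.2191 − 0.3501·-3.1529 = +9.7503 (running +61.9063)
  i=6: 0.3501·1.1770 − 2.9239·-4.2191 = +12.7483 (running +74.6546)
Area = |Σ|/2 = |74.6546|/2 = 37.3273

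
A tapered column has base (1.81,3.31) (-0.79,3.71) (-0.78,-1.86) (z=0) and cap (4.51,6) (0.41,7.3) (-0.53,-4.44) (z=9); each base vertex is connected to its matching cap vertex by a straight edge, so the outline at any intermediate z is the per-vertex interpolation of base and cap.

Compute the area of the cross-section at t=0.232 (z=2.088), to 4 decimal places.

Area at t=0.232: 10.3842

Cross-section at t=0.232: each vertex is (1-t)·p0[i] + t·p1[i].
  v1: (1-0.232)·(1.81,3.31) + 0.232·(4.51,6) = (2.4364,3.9341)
  v2: (1-0.232)·(-0.79,3.71) + 0.232·(0.41,7.3) = (-0.5116,4.5429)
  v3: (1-0.232)·(-0.78,-1.86) + 0.232·(-0.53,-4.44) = (-0.7220,-2.4586)
Shoelace sum Σ(x_i·y_{i+1} − x_{i+1}·y_i):
  i=1: 2.4364·4.5429 − -0.5116·3.9341 = +13.0809 (running +13.0809)
  i=2: -0.5116·-2.4586 − -0.7220·4.5429 = +4.5378 (running +17.6187)
  i=3: -0.7220·3.9341 − 2.4364·-2.4586 = +3.1496 (running +20.7683)
Area = |Σ|/2 = |20.7683|/2 = 10.3842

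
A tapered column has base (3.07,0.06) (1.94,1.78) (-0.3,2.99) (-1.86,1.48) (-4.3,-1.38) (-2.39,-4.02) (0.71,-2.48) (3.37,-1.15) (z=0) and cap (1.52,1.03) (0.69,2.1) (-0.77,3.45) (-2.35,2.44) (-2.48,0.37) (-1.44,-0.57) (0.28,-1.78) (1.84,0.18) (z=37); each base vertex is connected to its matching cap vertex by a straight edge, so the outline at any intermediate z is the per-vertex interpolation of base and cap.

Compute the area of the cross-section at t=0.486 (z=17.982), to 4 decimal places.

Area at t=0.486: 21.3834

Cross-section at t=0.486: each vertex is (1-t)·p0[i] + t·p1[i].
  v1: (1-0.486)·(3.07,0.06) + 0.486·(1.52,1.03) = (2.3167,0.5314)
  v2: (1-0.486)·(1.94,1.78) + 0.486·(0.69,2.1) = (1.3325,1.9355)
  v3: (1-0.486)·(-0.3,2.99) + 0.486·(-0.77,3.45) = (-0.5284,3.2136)
  v4: (1-0.486)·(-1.86,1.48) + 0.486·(-2.35,2.44) = (-2.0981,1.9466)
  v5: (1-0.486)·(-4.3,-1.38) + 0.486·(-2.48,0.37) = (-3.4155,-0.5295)
  v6: (1-0.486)·(-2.39,-4.02) + 0.486·(-1.44,-0.57) = (-1.9283,-2.3433)
  v7: (1-0.486)·(0.71,-2.48) + 0.486·(0.28,-1.78) = (0.5010,-2.1398)
  v8: (1-0.486)·(3.37,-1.15) + 0.486·(1.84,0.18) = (2.6264,-0.5036)
Shoelace sum Σ(x_i·y_{i+1} − x_{i+1}·y_i):
  i=1: 2.3167·1.9355 − 1.3325·0.5314 = +3.7759 (running +3.7759)
  i=2: 1.3325·3.2136 − -0.5284·1.9355 = +5.3048 (running +9.0807)
  i=3: -0.5284·1.9466 − -2.0981·3.2136 = +5.7139 (running +14.7946)
  i=4: -2.0981·-0.5295 − -3.4155·1.9466 = +7.7594 (running +22.5540)
  i=5: -3.4155·-2.3433 − -1.9283·-0.5295 = +6.9825 (running +29.5365)
  i=6: -1.9283·-2.1398 − 0.5010·-2.3433 = +5.3002 (running +34.8367)
  i=7: 0.5010·-0.5036 − 2.6264·-2.1398 = +5.3677 (running +40.2044)
  i=8: 2.6264·0.5314 − 2.3167·-0.5036 = +2.5625 (running +42.7669)
Area = |Σ|/2 = |42.7669|/2 = 21.3834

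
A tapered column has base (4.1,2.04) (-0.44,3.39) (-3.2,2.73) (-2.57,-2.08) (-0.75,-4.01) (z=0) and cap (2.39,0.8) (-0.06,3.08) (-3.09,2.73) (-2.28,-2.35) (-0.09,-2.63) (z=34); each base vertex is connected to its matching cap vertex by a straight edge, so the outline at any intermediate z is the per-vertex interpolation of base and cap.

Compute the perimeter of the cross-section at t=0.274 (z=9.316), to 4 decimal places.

Cross-section at t=0.274: each vertex is (1-t)·p0[i] + t·p1[i].
  v1: (1-0.274)·(4.1,2.04) + 0.274·(2.39,0.8) = (3.6315,1.7002)
  v2: (1-0.274)·(-0.44,3.39) + 0.274·(-0.06,3.08) = (-0.3359,3.3051)
  v3: (1-0.274)·(-3.2,2.73) + 0.274·(-3.09,2.73) = (-3.1699,2.7300)
  v4: (1-0.274)·(-2.57,-2.08) + 0.274·(-2.28,-2.35) = (-2.4905,-2.1540)
  v5: (1-0.274)·(-0.75,-4.01) + 0.274·(-0.09,-2.63) = (-0.5692,-3.6319)
Perimeter = Σ |v_{i+1} − v_i|:
  edge 1→2: √(-3.9673² + 1.6048²) = 4.2796 (running 4.2796)
  edge 2→3: √(-2.8340² + -0.5751²) = 2.8917 (running 7.1714)
  edge 3→4: √(0.6793² + -4.8840²) = 4.9310 (running 12.1024)
  edge 4→5: √(1.9214² + -1.4779²) = 2.4240 (running 14.5264)
  edge 5→1: √(4.2006² + 5.3321²) = 6.7880 (running 21.3144)
Perimeter = 21.3144

Perimeter at t=0.274: 21.3144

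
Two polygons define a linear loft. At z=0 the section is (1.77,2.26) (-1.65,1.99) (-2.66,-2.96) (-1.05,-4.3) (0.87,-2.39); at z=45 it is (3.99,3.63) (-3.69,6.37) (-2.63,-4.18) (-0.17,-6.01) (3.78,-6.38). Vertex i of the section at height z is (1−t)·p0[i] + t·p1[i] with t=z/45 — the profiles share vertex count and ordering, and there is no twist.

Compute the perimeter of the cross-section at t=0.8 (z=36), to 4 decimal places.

Perimeter at t=0.8: 31.9680

Cross-section at t=0.8: each vertex is (1-t)·p0[i] + t·p1[i].
  v1: (1-0.8)·(1.77,2.26) + 0.8·(3.99,3.63) = (3.5460,3.3560)
  v2: (1-0.8)·(-1.65,1.99) + 0.8·(-3.69,6.37) = (-3.2820,5.4940)
  v3: (1-0.8)·(-2.66,-2.96) + 0.8·(-2.63,-4.18) = (-2.6360,-3.9360)
  v4: (1-0.8)·(-1.05,-4.3) + 0.8·(-0.17,-6.01) = (-0.3460,-5.6680)
  v5: (1-0.8)·(0.87,-2.39) + 0.8·(3.78,-6.38) = (3.1980,-5.5820)
Perimeter = Σ |v_{i+1} − v_i|:
  edge 1→2: √(-6.8280² + 2.1380²) = 7.1549 (running 7.1549)
  edge 2→3: √(0.6460² + -9.4300²) = 9.4521 (running 16.6070)
  edge 3→4: √(2.2900² + -1.7320²) = 2.8712 (running 19.4782)
  edge 4→5: √(3.5440² + 0.0860²) = 3.5450 (running 23.0233)
  edge 5→1: √(0.3480² + 8.9380²) = 8.9448 (running 31.9680)
Perimeter = 31.9680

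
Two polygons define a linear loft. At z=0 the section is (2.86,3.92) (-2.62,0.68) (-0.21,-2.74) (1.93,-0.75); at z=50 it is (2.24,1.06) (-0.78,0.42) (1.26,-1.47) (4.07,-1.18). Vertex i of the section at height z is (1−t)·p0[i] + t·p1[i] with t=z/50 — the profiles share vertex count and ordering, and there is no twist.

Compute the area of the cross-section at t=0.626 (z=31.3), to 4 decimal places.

Area at t=0.626: 11.0057

Cross-section at t=0.626: each vertex is (1-t)·p0[i] + t·p1[i].
  v1: (1-0.626)·(2.86,3.92) + 0.626·(2.24,1.06) = (2.4719,2.1296)
  v2: (1-0.626)·(-2.62,0.68) + 0.626·(-0.78,0.42) = (-1.4682,0.5172)
  v3: (1-0.626)·(-0.21,-2.74) + 0.626·(1.26,-1.47) = (0.7102,-1.9450)
  v4: (1-0.626)·(1.93,-0.75) + 0.626·(4.07,-1.18) = (3.2696,-1.0192)
Shoelace sum Σ(x_i·y_{i+1} − x_{i+1}·y_i):
  i=1: 2.4719·0.5172 − -1.4682·2.1296 = +4.4052 (running +4.4052)
  i=2: -1.4682·-1.9450 − 0.7102·0.5172 = +2.4882 (running +6.8934)
  i=3: 0.7102·-1.0192 − 3.2696·-1.9450 = +5.6355 (running +12.5289)
  i=4: 3.2696·2.1296 − 2.4719·-1.0192 = +9.4824 (running +22.0114)
Area = |Σ|/2 = |22.0114|/2 = 11.0057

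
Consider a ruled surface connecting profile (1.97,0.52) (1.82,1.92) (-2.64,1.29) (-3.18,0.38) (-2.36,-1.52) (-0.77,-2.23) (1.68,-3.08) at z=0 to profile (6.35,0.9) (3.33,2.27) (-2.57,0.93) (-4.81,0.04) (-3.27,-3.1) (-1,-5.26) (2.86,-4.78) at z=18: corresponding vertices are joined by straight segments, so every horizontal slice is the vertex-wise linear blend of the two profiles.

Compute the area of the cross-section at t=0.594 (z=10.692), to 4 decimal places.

Cross-section at t=0.594: each vertex is (1-t)·p0[i] + t·p1[i].
  v1: (1-0.594)·(1.97,0.52) + 0.594·(6.35,0.9) = (4.5717,0.7457)
  v2: (1-0.594)·(1.82,1.92) + 0.594·(3.33,2.27) = (2.7169,2.1279)
  v3: (1-0.594)·(-2.64,1.29) + 0.594·(-2.57,0.93) = (-2.5984,1.0762)
  v4: (1-0.594)·(-3.18,0.38) + 0.594·(-4.81,0.04) = (-4.1482,0.1780)
  v5: (1-0.594)·(-2.36,-1.52) + 0.594·(-3.27,-3.1) = (-2.9005,-2.4585)
  v6: (1-0.594)·(-0.77,-2.23) + 0.594·(-1,-5.26) = (-0.9066,-4.0298)
  v7: (1-0.594)·(1.68,-3.08) + 0.594·(2.86,-4.78) = (2.3809,-4.0898)
Shoelace sum Σ(x_i·y_{i+1} − x_{i+1}·y_i):
  i=1: 4.5717·2.1279 − 2.7169·0.7457 = +7.7021 (running +7.7021)
  i=2: 2.7169·1.0762 − -2.5984·2.1279 = +8.4530 (running +16.1551)
  i=3: -2.5984·0.1780 − -4.1482·1.0762 = +4.0015 (running +20.1567)
  i=4: -4.1482·-2.4585 − -2.9005·0.1780 = +10.7149 (running +30.8715)
  i=5: -2.9005·-4.0298 − -0.9066·-2.4585 = +9.4597 (running +40.3313)
  i=6: -0.9066·-4.0898 − 2.3809·-4.0298 = +13.3026 (running +53.6338)
  i=7: 2.3809·0.7457 − 4.5717·-4.0898 = +20.4729 (running +74.1068)
Area = |Σ|/2 = |74.1068|/2 = 37.0534

Area at t=0.594: 37.0534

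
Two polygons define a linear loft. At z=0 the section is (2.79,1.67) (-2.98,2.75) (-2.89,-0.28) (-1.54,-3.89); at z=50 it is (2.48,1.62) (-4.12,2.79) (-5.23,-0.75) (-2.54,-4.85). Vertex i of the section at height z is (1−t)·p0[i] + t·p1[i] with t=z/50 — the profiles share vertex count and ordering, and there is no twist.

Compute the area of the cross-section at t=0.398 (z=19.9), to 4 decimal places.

Cross-section at t=0.398: each vertex is (1-t)·p0[i] + t·p1[i].
  v1: (1-0.398)·(2.79,1.67) + 0.398·(2.48,1.62) = (2.6666,1.6501)
  v2: (1-0.398)·(-2.98,2.75) + 0.398·(-4.12,2.79) = (-3.4337,2.7659)
  v3: (1-0.398)·(-2.89,-0.28) + 0.398·(-5.23,-0.75) = (-3.8213,-0.4671)
  v4: (1-0.398)·(-1.54,-3.89) + 0.398·(-2.54,-4.85) = (-1.9380,-4.2721)
Shoelace sum Σ(x_i·y_{i+1} − x_{i+1}·y_i):
  i=1: 2.6666·2.7659 − -3.4337·1.6501 = +13.0416 (running +13.0416)
  i=2: -3.4337·-0.4671 − -3.8213·2.7659 = +12.1732 (running +25.2149)
  i=3: -3.8213·-4.2721 − -1.9380·-0.4671 = +15.4198 (running +40.6347)
  i=4: -1.9380·1.6501 − 2.6666·-4.2721 = +8.1941 (running +48.8288)
Area = |Σ|/2 = |48.8288|/2 = 24.4144

Area at t=0.398: 24.4144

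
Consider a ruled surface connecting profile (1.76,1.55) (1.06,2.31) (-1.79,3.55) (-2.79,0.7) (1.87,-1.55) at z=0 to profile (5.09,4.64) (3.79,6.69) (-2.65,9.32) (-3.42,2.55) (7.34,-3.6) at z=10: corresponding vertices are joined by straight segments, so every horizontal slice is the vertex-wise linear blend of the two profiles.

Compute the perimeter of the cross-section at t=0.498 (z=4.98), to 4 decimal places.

Perimeter at t=0.498: 26.1749

Cross-section at t=0.498: each vertex is (1-t)·p0[i] + t·p1[i].
  v1: (1-0.498)·(1.76,1.55) + 0.498·(5.09,4.64) = (3.4183,3.0888)
  v2: (1-0.498)·(1.06,2.31) + 0.498·(3.79,6.69) = (2.4195,4.4912)
  v3: (1-0.498)·(-1.79,3.55) + 0.498·(-2.65,9.32) = (-2.2183,6.4235)
  v4: (1-0.498)·(-2.79,0.7) + 0.498·(-3.42,2.55) = (-3.1037,1.6213)
  v5: (1-0.498)·(1.87,-1.55) + 0.498·(7.34,-3.6) = (4.5941,-2.5709)
Perimeter = Σ |v_{i+1} − v_i|:
  edge 1→2: √(-0.9988² + 1.4024²) = 1.7217 (running 1.7217)
  edge 2→3: √(-4.6378² + 1.9322²) = 5.0242 (running 6.7460)
  edge 3→4: √(-0.8855² + -4.8022²) = 4.8831 (running 11.6291)
  edge 4→5: √(7.6978² + -4.1922²) = 8.7653 (running 20.3944)
  edge 5→1: √(-1.1757² + 5.6597²) = 5.7805 (running 26.1749)
Perimeter = 26.1749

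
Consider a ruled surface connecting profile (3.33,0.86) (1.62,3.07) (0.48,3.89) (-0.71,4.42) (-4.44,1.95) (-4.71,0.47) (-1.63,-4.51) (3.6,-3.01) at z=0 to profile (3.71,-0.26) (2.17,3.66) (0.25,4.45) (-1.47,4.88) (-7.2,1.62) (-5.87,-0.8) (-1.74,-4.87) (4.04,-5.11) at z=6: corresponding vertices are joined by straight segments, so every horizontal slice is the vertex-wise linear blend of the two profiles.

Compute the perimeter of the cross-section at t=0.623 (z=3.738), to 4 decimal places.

Cross-section at t=0.623: each vertex is (1-t)·p0[i] + t·p1[i].
  v1: (1-0.623)·(3.33,0.86) + 0.623·(3.71,-0.26) = (3.5667,0.1622)
  v2: (1-0.623)·(1.62,3.07) + 0.623·(2.17,3.66) = (1.9627,3.4376)
  v3: (1-0.623)·(0.48,3.89) + 0.623·(0.25,4.45) = (0.3367,4.2389)
  v4: (1-0.623)·(-0.71,4.42) + 0.623·(-1.47,4.88) = (-1.1835,4.7066)
  v5: (1-0.623)·(-4.44,1.95) + 0.623·(-7.2,1.62) = (-6.1595,1.7444)
  v6: (1-0.623)·(-4.71,0.47) + 0.623·(-5.87,-0.8) = (-5.4327,-0.3212)
  v7: (1-0.623)·(-1.63,-4.51) + 0.623·(-1.74,-4.87) = (-1.6985,-4.7343)
  v8: (1-0.623)·(3.6,-3.01) + 0.623·(4.04,-5.11) = (3.8741,-4.3183)
Perimeter = Σ |v_{i+1} − v_i|:
  edge 1→2: √(-1.6041² + 3.2753²) = 3.6470 (running 3.6470)
  edge 2→3: √(-1.6259² + 0.8013²) = 1.8127 (running 5.4597)
  edge 3→4: √(-1.5202² + 0.4677²) = 1.5905 (running 7.0502)
  edge 4→5: √(-4.9760² + -2.9622²) = 5.7909 (running 12.8412)
  edge 5→6: √(0.7268² + -2.0656²) = 2.1898 (running 15.0309)
  edge 6→7: √(3.7342² + -4.4131²) = 5.7809 (running 20.8118)
  edge 7→8: √(5.5726² + 0.4160²) = 5.5882 (running 26.4000)
  edge 8→1: √(-0.3074² + 4.4805²) = 4.4911 (running 30.8911)
Perimeter = 30.8911

Perimeter at t=0.623: 30.8911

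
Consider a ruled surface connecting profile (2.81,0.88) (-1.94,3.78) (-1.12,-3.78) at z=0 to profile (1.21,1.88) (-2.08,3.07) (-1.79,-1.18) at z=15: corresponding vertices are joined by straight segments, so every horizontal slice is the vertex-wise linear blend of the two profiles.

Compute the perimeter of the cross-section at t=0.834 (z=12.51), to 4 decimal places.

Perimeter at t=0.834: 13.2255

Cross-section at t=0.834: each vertex is (1-t)·p0[i] + t·p1[i].
  v1: (1-0.834)·(2.81,0.88) + 0.834·(1.21,1.88) = (1.4756,1.7140)
  v2: (1-0.834)·(-1.94,3.78) + 0.834·(-2.08,3.07) = (-2.0568,3.1879)
  v3: (1-0.834)·(-1.12,-3.78) + 0.834·(-1.79,-1.18) = (-1.6788,-1.6116)
Perimeter = Σ |v_{i+1} − v_i|:
  edge 1→2: √(-3.5324² + 1.4739²) = 3.8275 (running 3.8275)
  edge 2→3: √(0.3780² + -4.7995²) = 4.8143 (running 8.6418)
  edge 3→1: √(3.1544² + 3.3256²) = 4.5836 (running 13.2255)
Perimeter = 13.2255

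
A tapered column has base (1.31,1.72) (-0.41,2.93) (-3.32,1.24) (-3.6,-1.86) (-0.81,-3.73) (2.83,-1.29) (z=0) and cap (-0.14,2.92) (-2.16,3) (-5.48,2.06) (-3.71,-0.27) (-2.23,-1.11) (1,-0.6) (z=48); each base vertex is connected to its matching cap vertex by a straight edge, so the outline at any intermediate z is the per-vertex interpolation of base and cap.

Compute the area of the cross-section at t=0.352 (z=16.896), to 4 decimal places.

Area at t=0.352: 23.7293

Cross-section at t=0.352: each vertex is (1-t)·p0[i] + t·p1[i].
  v1: (1-0.352)·(1.31,1.72) + 0.352·(-0.14,2.92) = (0.7996,2.1424)
  v2: (1-0.352)·(-0.41,2.93) + 0.352·(-2.16,3) = (-1.0260,2.9546)
  v3: (1-0.352)·(-3.32,1.24) + 0.352·(-5.48,2.06) = (-4.0803,1.5286)
  v4: (1-0.352)·(-3.6,-1.86) + 0.352·(-3.71,-0.27) = (-3.6387,-1.3003)
  v5: (1-0.352)·(-0.81,-3.73) + 0.352·(-2.23,-1.11) = (-1.3098,-2.8078)
  v6: (1-0.352)·(2.83,-1.29) + 0.352·(1,-0.6) = (2.1858,-1.0471)
Shoelace sum Σ(x_i·y_{i+1} − x_{i+1}·y_i):
  i=1: 0.7996·2.9546 − -1.0260·2.1424 = +4.5606 (running +4.5606)
  i=2: -1.0260·1.5286 − -4.0803·2.9546 = +10.4875 (running +15.0481)
  i=3: -4.0803·-1.3003 − -3.6387·1.5286 = +10.8680 (running +25.9161)
  i=4: -3.6387·-2.8078 − -1.3098·-1.3003 = +8.5134 (running +34.4296)
  i=5: -1.3098·-1.0471 − 2.1858·-2.8078 = +7.5089 (running +41.9385)
  i=6: 2.1858·2.1424 − 0.7996·-1.0471 = +5.5202 (running +47.4587)
Area = |Σ|/2 = |47.4587|/2 = 23.7293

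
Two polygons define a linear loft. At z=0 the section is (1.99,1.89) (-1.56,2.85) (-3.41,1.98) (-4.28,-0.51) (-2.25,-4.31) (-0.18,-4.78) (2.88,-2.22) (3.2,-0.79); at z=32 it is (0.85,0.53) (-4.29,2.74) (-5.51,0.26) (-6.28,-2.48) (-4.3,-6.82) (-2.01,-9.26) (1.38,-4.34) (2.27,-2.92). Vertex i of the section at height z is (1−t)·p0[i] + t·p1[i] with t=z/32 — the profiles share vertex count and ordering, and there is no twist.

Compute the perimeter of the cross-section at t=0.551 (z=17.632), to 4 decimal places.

Cross-section at t=0.551: each vertex is (1-t)·p0[i] + t·p1[i].
  v1: (1-0.551)·(1.99,1.89) + 0.551·(0.85,0.53) = (1.3619,1.1406)
  v2: (1-0.551)·(-1.56,2.85) + 0.551·(-4.29,2.74) = (-3.0642,2.7894)
  v3: (1-0.551)·(-3.41,1.98) + 0.551·(-5.51,0.26) = (-4.5671,1.0323)
  v4: (1-0.551)·(-4.28,-0.51) + 0.551·(-6.28,-2.48) = (-5.3820,-1.5955)
  v5: (1-0.551)·(-2.25,-4.31) + 0.551·(-4.3,-6.82) = (-3.3796,-5.6930)
  v6: (1-0.551)·(-0.18,-4.78) + 0.551·(-2.01,-9.26) = (-1.1883,-7.2485)
  v7: (1-0.551)·(2.88,-2.22) + 0.551·(1.38,-4.34) = (2.0535,-3.3881)
  v8: (1-0.551)·(3.2,-0.79) + 0.551·(2.27,-2.92) = (2.6876,-1.9636)
Perimeter = Σ |v_{i+1} − v_i|:
  edge 1→2: √(-4.4261² + 1.6488²) = 4.7232 (running 4.7232)
  edge 2→3: √(-1.5029² + -1.7571²) = 2.3122 (running 7.0354)
  edge 3→4: √(-0.8149² + -2.6277²) = 2.7512 (running 9.7866)
  edge 4→5: √(2.0025² + -4.0975²) = 4.5607 (running 14.3472)
  edge 5→6: √(2.1912² + -1.5555²) = 2.6872 (running 17.0344)
  edge 6→7: √(3.2418² + 3.8604²) = 5.0410 (running 22.0754)
  edge 7→8: √(0.6341² + 1.4245²) = 1.5592 (running 23.6347)
  edge 8→1: √(-1.3257² + 3.1043²) = 3.3755 (running 27.0102)
Perimeter = 27.0102

Perimeter at t=0.551: 27.0102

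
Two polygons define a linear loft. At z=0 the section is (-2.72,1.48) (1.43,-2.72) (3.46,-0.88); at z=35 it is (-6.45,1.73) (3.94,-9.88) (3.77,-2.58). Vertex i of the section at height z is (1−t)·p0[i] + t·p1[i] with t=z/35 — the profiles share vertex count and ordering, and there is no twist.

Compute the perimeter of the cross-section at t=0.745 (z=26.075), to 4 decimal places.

Perimeter at t=0.745: 28.9813

Cross-section at t=0.745: each vertex is (1-t)·p0[i] + t·p1[i].
  v1: (1-0.745)·(-2.72,1.48) + 0.745·(-6.45,1.73) = (-5.4989,1.6663)
  v2: (1-0.745)·(1.43,-2.72) + 0.745·(3.94,-9.88) = (3.2999,-8.0542)
  v3: (1-0.745)·(3.46,-0.88) + 0.745·(3.77,-2.58) = (3.6909,-2.1465)
Perimeter = Σ |v_{i+1} − v_i|:
  edge 1→2: √(8.7988² + -9.7205²) = 13.1113 (running 13.1113)
  edge 2→3: √(0.3910² + 5.9077²) = 5.9206 (running 19.0319)
  edge 3→1: √(-9.1898² + 3.8128²) = 9.9493 (running 28.9813)
Perimeter = 28.9813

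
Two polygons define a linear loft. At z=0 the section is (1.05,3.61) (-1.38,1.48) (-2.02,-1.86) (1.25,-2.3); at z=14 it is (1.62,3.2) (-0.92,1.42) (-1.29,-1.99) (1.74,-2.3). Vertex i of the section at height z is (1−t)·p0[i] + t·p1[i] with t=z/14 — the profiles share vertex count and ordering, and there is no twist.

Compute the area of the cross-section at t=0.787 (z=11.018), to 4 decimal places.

Area at t=0.787: 12.4601

Cross-section at t=0.787: each vertex is (1-t)·p0[i] + t·p1[i].
  v1: (1-0.787)·(1.05,3.61) + 0.787·(1.62,3.2) = (1.4986,3.2873)
  v2: (1-0.787)·(-1.38,1.48) + 0.787·(-0.92,1.42) = (-1.0180,1.4328)
  v3: (1-0.787)·(-2.02,-1.86) + 0.787·(-1.29,-1.99) = (-1.4455,-1.9623)
  v4: (1-0.787)·(1.25,-2.3) + 0.787·(1.74,-2.3) = (1.6356,-2.3000)
Shoelace sum Σ(x_i·y_{i+1} − x_{i+1}·y_i):
  i=1: 1.4986·1.4328 − -1.0180·3.2873 = +5.4936 (running +5.4936)
  i=2: -1.0180·-1.9623 − -1.4455·1.4328 = +4.0687 (running +9.5622)
  i=3: -1.4455·-2.3000 − 1.6356·-1.9623 = +6.5342 (running +16.0965)
  i=4: 1.6356·3.2873 − 1.4986·-2.3000 = +8.8236 (running +24.9201)
Area = |Σ|/2 = |24.9201|/2 = 12.4601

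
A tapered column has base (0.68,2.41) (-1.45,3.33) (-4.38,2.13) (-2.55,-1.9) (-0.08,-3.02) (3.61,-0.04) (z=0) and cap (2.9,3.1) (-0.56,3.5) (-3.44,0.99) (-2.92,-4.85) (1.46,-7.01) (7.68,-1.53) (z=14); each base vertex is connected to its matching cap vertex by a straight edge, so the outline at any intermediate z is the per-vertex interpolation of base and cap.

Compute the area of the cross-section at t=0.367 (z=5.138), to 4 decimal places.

Area at t=0.367: 43.5113

Cross-section at t=0.367: each vertex is (1-t)·p0[i] + t·p1[i].
  v1: (1-0.367)·(0.68,2.41) + 0.367·(2.9,3.1) = (1.4947,2.6632)
  v2: (1-0.367)·(-1.45,3.33) + 0.367·(-0.56,3.5) = (-1.1234,3.3924)
  v3: (1-0.367)·(-4.38,2.13) + 0.367·(-3.44,0.99) = (-4.0350,1.7116)
  v4: (1-0.367)·(-2.55,-1.9) + 0.367·(-2.92,-4.85) = (-2.6858,-2.9826)
  v5: (1-0.367)·(-0.08,-3.02) + 0.367·(1.46,-7.01) = (0.4852,-4.4843)
  v6: (1-0.367)·(3.61,-0.04) + 0.367·(7.68,-1.53) = (5.1037,-0.5868)
Shoelace sum Σ(x_i·y_{i+1} − x_{i+1}·y_i):
  i=1: 1.4947·3.3924 − -1.1234·2.6632 = +8.0625 (running +8.0625)
  i=2: -1.1234·1.7116 − -4.0350·3.3924 = +11.7656 (running +19.8281)
  i=3: -4.0350·-2.9826 − -2.6858·1.7116 = +16.6321 (running +36.4602)
  i=4: -2.6858·-4.4843 − 0.4852·-2.9826 = +13.4911 (running +49.9513)
  i=5: 0.4852·-0.5868 − 5.1037·-4.4843 = +22.6019 (running +72.5532)
  i=6: 5.1037·2.6632 − 1.4947·-0.5868 = +14.4695 (running +87.0227)
Area = |Σ|/2 = |87.0227|/2 = 43.5113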